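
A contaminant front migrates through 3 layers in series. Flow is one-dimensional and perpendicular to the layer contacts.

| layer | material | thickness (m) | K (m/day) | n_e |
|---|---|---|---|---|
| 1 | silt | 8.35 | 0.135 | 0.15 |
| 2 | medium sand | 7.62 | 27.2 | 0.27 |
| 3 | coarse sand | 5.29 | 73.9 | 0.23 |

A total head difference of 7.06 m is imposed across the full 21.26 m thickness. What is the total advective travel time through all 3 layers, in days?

39.9

With flow normal to the layers, continuity requires the same specific discharge q through every layer.
Σ(b_i/K_i) = 8.35/0.135 + 7.62/27.2 + 5.29/73.9 = 62.20 d.
q = Δh / Σ(b_i/K_i) = 7.06 / 62.20 = 0.1135 m/day.
In each layer the seepage velocity is v_i = q/n_i, so the layer transit time is t_i = b_i·n_i / q:
  layer 1 (silt): t_1 = 8.35 × 0.15 / 0.1135 = 11.04 d
  layer 2 (medium sand): t_2 = 7.62 × 0.27 / 0.1135 = 18.13 d
  layer 3 (coarse sand): t_3 = 5.29 × 0.23 / 0.1135 = 10.72 d
Total t = Σ t_i = 39.88 days.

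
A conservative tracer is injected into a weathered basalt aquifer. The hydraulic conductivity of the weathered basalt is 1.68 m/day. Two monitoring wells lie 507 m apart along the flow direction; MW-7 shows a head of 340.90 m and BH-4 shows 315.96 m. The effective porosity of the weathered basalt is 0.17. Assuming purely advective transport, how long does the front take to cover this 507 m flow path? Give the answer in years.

2.86

Hydraulic gradient i = (340.90 − 315.96) / 507 = 24.94 / 507 = 0.04919.
Darcy flux q = K · i = 1.680 × 0.04919 = 0.08264 m/day.
Seepage velocity v = q / n_e = 0.08264 / 0.17 = 0.4861 m/day.
Travel time t = L / v = 507 / 0.4861 = 1043 days = 2.855 years.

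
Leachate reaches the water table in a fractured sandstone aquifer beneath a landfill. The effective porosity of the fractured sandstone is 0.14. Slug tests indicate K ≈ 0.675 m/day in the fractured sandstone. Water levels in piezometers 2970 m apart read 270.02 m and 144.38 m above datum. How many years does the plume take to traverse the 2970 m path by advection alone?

Hydraulic gradient i = (270.02 − 144.38) / 2970 = 125.64 / 2970 = 0.04230.
Darcy flux q = K · i = 0.6750 × 0.04230 = 0.02855 m/day.
Seepage velocity v = q / n_e = 0.02855 / 0.14 = 0.2040 m/day.
Travel time t = L / v = 2970 / 0.2040 = 14562 days = 39.87 years.

39.9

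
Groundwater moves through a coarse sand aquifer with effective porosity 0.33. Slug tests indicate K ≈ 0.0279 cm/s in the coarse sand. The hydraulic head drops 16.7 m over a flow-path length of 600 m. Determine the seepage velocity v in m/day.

2.03

Convert K: 0.0279 cm/s × 864 = 24.11 m/day.
Hydraulic gradient i = Δh / L = 16.7 / 600 = 0.02783.
Darcy flux q = K · i = 24.11 × 0.02783 = 0.6709 m/day.
Seepage velocity v = q / n_e = 0.6709 / 0.33 = 2.033 m/day.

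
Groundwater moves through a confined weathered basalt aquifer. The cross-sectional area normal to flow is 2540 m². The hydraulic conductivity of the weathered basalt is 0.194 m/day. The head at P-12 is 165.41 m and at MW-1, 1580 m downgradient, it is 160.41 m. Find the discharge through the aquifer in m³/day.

Hydraulic gradient i = (165.41 − 160.41) / 1580 = 5 / 1580 = 0.003165.
Darcy's law: Q = K · A · i = 0.1940 × 2540 × 0.003165 = 1.559 m³/day.

1.56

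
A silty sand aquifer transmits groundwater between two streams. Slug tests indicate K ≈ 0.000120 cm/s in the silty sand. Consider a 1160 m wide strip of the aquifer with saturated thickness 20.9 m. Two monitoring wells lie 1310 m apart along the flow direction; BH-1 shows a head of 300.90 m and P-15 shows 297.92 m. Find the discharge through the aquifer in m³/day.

Convert K: 0.000120 cm/s × 864 = 0.1037 m/day.
Cross-sectional area A = 1160 × 20.9 = 24244 m².
Hydraulic gradient i = (300.90 − 297.92) / 1310 = 2.98 / 1310 = 0.002275.
Darcy's law: Q = K · A · i = 0.1037 × 24244 × 0.002275 = 5.718 m³/day.

5.72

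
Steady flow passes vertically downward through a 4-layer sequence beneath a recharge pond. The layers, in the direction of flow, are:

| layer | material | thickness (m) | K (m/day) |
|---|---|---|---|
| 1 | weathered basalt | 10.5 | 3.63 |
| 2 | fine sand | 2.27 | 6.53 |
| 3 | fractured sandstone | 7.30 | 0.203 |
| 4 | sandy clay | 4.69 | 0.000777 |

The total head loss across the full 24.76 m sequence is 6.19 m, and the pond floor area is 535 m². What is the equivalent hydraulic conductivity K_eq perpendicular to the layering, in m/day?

Flow is perpendicular to layering, so the layers act in series and the equivalent K is the thickness-weighted harmonic mean.
Total thickness L = 10.5 + 2.27 + 7.30 + 4.69 = 24.76 m.
Σ(b_i/K_i) = 10.5/3.63 + 2.27/6.53 + 7.30/0.203 + 4.69/0.000777 = 6075 d.
K_eq = L / Σ(b_i/K_i) = 24.76 / 6075 = 0.004076 m/day.

0.00408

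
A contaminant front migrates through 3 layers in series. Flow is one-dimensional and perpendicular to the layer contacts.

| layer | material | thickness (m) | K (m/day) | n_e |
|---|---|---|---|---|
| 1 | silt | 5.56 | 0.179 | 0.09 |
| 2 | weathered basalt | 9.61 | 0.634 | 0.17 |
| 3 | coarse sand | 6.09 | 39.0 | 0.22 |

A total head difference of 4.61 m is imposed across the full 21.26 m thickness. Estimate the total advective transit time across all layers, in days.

With flow normal to the layers, continuity requires the same specific discharge q through every layer.
Σ(b_i/K_i) = 5.56/0.179 + 9.61/0.634 + 6.09/39.0 = 46.38 d.
q = Δh / Σ(b_i/K_i) = 4.61 / 46.38 = 0.09941 m/day.
In each layer the seepage velocity is v_i = q/n_i, so the layer transit time is t_i = b_i·n_i / q:
  layer 1 (silt): t_1 = 5.56 × 0.09 / 0.09941 = 5.034 d
  layer 2 (weathered basalt): t_2 = 9.61 × 0.17 / 0.09941 = 16.43 d
  layer 3 (coarse sand): t_3 = 6.09 × 0.22 / 0.09941 = 13.48 d
Total t = Σ t_i = 34.95 days.

34.9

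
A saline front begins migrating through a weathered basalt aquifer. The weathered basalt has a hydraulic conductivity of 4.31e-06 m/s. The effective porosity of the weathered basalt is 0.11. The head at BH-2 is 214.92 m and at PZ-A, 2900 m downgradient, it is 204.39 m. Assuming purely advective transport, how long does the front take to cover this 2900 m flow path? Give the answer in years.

646

Convert K: 4.31e-06 m/s × 86400 = 0.3724 m/day.
Hydraulic gradient i = (214.92 − 204.39) / 2900 = 10.53 / 2900 = 0.003631.
Darcy flux q = K · i = 0.3724 × 0.003631 = 0.001352 m/day.
Seepage velocity v = q / n_e = 0.001352 / 0.11 = 0.01229 m/day.
Travel time t = L / v = 2900 / 0.01229 = 2.359e+05 days = 645.9 years.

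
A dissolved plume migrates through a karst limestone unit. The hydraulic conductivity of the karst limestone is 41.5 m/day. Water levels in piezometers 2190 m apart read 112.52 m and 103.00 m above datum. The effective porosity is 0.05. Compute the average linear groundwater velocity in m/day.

Hydraulic gradient i = (112.52 − 103.00) / 2190 = 9.52 / 2190 = 0.004347.
Darcy flux q = K · i = 41.50 × 0.004347 = 0.1804 m/day.
Seepage velocity v = q / n_e = 0.1804 / 0.05 = 3.608 m/day.

3.61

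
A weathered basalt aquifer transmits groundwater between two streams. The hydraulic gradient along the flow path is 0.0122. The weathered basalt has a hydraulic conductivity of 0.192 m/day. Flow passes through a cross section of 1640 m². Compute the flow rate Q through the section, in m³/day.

3.84

Hydraulic gradient i = 0.0122.
Darcy's law: Q = K · A · i = 0.1920 × 1640 × 0.01220 = 3.842 m³/day.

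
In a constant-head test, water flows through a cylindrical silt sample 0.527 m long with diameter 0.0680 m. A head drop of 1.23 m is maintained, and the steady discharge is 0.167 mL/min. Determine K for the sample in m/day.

Cross-sectional area A = π·(d/2)² = π × (0.0680/2)² = 0.003632 m².
Convert discharge: 0.167 mL/min = 2.783e-09 m³/s.
Darcy's law rearranged: K = Q·L / (A·Δh) = 2.783e-09 × 0.527 / (0.003632 × 1.23) = 3.284e-07 m/s = 0.02837 m/day.

0.0284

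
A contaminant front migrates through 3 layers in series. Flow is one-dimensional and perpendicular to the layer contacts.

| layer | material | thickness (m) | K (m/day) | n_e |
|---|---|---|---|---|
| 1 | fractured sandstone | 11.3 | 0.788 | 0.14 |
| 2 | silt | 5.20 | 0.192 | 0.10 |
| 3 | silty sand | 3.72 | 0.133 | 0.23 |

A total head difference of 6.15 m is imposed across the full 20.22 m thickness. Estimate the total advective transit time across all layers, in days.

33.4

With flow normal to the layers, continuity requires the same specific discharge q through every layer.
Σ(b_i/K_i) = 11.3/0.788 + 5.20/0.192 + 3.72/0.133 = 69.39 d.
q = Δh / Σ(b_i/K_i) = 6.15 / 69.39 = 0.08863 m/day.
In each layer the seepage velocity is v_i = q/n_i, so the layer transit time is t_i = b_i·n_i / q:
  layer 1 (fractured sandstone): t_1 = 11.3 × 0.14 / 0.08863 = 17.85 d
  layer 2 (silt): t_2 = 5.20 × 0.10 / 0.08863 = 5.867 d
  layer 3 (silty sand): t_3 = 3.72 × 0.23 / 0.08863 = 9.654 d
Total t = Σ t_i = 33.37 days.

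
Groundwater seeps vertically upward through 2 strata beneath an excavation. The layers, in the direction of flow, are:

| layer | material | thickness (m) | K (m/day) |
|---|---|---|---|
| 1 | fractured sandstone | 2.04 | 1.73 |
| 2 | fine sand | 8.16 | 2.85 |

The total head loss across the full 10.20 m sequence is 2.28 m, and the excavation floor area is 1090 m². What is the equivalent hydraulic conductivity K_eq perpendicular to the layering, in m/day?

2.52

Flow is perpendicular to layering, so the layers act in series and the equivalent K is the thickness-weighted harmonic mean.
Total thickness L = 2.04 + 8.16 = 10.20 m.
Σ(b_i/K_i) = 2.04/1.73 + 8.16/2.85 = 4.042 d.
K_eq = L / Σ(b_i/K_i) = 10.20 / 4.042 = 2.523 m/day.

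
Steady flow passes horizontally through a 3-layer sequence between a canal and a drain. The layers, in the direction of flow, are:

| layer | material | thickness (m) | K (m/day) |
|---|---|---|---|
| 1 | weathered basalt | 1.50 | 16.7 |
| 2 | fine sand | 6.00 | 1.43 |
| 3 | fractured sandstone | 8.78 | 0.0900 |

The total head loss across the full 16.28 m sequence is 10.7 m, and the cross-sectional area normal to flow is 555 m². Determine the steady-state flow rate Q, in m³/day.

58.3

Flow is perpendicular to layering, so the layers act in series and the equivalent K is the thickness-weighted harmonic mean.
Total thickness L = 1.50 + 6.00 + 8.78 = 16.28 m.
Σ(b_i/K_i) = 1.50/16.7 + 6.00/1.43 + 8.78/0.0900 = 101.8 d.
K_eq = L / Σ(b_i/K_i) = 16.28 / 101.8 = 0.1599 m/day.
Q = K_eq · A · (Δh/L) = 0.1599 × 555 × (10.7/16.28) = 58.31 m³/day.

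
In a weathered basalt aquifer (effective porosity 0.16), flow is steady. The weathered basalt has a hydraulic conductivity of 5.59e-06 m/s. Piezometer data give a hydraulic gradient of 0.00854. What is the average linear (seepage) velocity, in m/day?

Convert K: 5.59e-06 m/s × 86400 = 0.4830 m/day.
Hydraulic gradient i = 0.00854.
Darcy flux q = K · i = 0.4830 × 0.008540 = 0.004125 m/day.
Seepage velocity v = q / n_e = 0.004125 / 0.16 = 0.02578 m/day.

0.0258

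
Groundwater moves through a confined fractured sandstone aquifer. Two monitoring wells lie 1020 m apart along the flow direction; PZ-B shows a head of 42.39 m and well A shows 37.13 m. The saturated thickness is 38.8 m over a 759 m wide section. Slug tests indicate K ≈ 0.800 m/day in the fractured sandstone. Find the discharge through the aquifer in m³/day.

Cross-sectional area A = 759 × 38.8 = 29449 m².
Hydraulic gradient i = (42.39 − 37.13) / 1020 = 5.26 / 1020 = 0.005157.
Darcy's law: Q = K · A · i = 0.8000 × 29449 × 0.005157 = 121.5 m³/day.

121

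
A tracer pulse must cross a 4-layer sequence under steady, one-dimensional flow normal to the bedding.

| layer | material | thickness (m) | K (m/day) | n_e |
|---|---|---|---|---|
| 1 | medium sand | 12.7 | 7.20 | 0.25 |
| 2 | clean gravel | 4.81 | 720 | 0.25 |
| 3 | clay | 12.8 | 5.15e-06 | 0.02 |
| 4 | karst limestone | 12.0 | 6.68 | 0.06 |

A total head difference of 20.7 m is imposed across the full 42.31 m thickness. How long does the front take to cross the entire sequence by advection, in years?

1760

With flow normal to the layers, continuity requires the same specific discharge q through every layer.
Σ(b_i/K_i) = 12.7/7.20 + 4.81/720 + 12.8/5.15e-06 + 12.0/6.68 = 2.485e+06 d.
q = Δh / Σ(b_i/K_i) = 20.7 / 2.485e+06 = 8.329e-06 m/day.
In each layer the seepage velocity is v_i = q/n_i, so the layer transit time is t_i = b_i·n_i / q:
  layer 1 (medium sand): t_1 = 12.7 × 0.25 / 8.329e-06 = 3.812e+05 d
  layer 2 (clean gravel): t_2 = 4.81 × 0.25 / 8.329e-06 = 1.444e+05 d
  layer 3 (clay): t_3 = 12.8 × 0.02 / 8.329e-06 = 30738 d
  layer 4 (karst limestone): t_4 = 12.0 × 0.06 / 8.329e-06 = 86450 d
Total t = Σ t_i = 6.428e+05 days = 1760 years.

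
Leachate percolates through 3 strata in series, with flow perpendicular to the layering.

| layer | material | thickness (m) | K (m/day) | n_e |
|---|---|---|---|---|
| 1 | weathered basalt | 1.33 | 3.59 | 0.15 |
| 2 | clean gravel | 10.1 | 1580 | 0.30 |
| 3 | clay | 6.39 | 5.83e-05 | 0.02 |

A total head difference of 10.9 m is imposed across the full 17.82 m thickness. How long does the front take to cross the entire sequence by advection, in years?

With flow normal to the layers, continuity requires the same specific discharge q through every layer.
Σ(b_i/K_i) = 1.33/3.59 + 10.1/1580 + 6.39/5.83e-05 = 1.096e+05 d.
q = Δh / Σ(b_i/K_i) = 10.9 / 1.096e+05 = 9.945e-05 m/day.
In each layer the seepage velocity is v_i = q/n_i, so the layer transit time is t_i = b_i·n_i / q:
  layer 1 (weathered basalt): t_1 = 1.33 × 0.15 / 9.945e-05 = 2006 d
  layer 2 (clean gravel): t_2 = 10.1 × 0.30 / 9.945e-05 = 30468 d
  layer 3 (clay): t_3 = 6.39 × 0.02 / 9.945e-05 = 1285 d
Total t = Σ t_i = 33760 days = 92.43 years.

92.4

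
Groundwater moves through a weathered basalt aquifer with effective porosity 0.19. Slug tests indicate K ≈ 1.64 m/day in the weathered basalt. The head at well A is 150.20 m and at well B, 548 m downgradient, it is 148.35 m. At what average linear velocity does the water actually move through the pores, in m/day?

Hydraulic gradient i = (150.20 − 148.35) / 548 = 1.85 / 548 = 0.003376.
Darcy flux q = K · i = 1.640 × 0.003376 = 0.005536 m/day.
Seepage velocity v = q / n_e = 0.005536 / 0.19 = 0.02914 m/day.

0.0291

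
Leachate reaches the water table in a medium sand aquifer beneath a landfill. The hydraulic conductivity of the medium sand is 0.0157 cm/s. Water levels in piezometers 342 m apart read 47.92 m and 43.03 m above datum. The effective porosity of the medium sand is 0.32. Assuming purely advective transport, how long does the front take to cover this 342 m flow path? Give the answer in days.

564

Convert K: 0.0157 cm/s × 864 = 13.56 m/day.
Hydraulic gradient i = (47.92 − 43.03) / 342 = 4.89 / 342 = 0.01430.
Darcy flux q = K · i = 13.56 × 0.01430 = 0.1940 m/day.
Seepage velocity v = q / n_e = 0.1940 / 0.32 = 0.6061 m/day.
Travel time t = L / v = 342 / 0.6061 = 564.3 days.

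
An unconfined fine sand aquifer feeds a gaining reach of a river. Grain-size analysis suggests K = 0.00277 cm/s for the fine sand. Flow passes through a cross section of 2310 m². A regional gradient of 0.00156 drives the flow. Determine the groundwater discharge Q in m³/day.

Convert K: 0.00277 cm/s × 864 = 2.393 m/day.
Hydraulic gradient i = 0.00156.
Darcy's law: Q = K · A · i = 2.393 × 2310 × 0.001560 = 8.624 m³/day.

8.62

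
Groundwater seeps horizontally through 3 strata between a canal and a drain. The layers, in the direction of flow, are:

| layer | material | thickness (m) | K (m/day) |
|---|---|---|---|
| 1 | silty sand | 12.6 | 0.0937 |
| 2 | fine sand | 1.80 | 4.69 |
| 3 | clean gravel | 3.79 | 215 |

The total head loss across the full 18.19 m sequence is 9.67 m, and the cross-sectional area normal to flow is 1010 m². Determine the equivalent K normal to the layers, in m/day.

Flow is perpendicular to layering, so the layers act in series and the equivalent K is the thickness-weighted harmonic mean.
Total thickness L = 12.6 + 1.80 + 3.79 = 18.19 m.
Σ(b_i/K_i) = 12.6/0.0937 + 1.80/4.69 + 3.79/215 = 134.9 d.
K_eq = L / Σ(b_i/K_i) = 18.19 / 134.9 = 0.1349 m/day.

0.135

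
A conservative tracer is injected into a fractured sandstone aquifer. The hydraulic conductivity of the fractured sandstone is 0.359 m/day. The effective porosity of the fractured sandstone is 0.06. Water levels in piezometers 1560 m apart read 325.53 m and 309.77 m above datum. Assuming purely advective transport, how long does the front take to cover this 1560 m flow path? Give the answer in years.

Hydraulic gradient i = (325.53 − 309.77) / 1560 = 15.76 / 1560 = 0.01010.
Darcy flux q = K · i = 0.3590 × 0.01010 = 0.003627 m/day.
Seepage velocity v = q / n_e = 0.003627 / 0.06 = 0.06045 m/day.
Travel time t = L / v = 1560 / 0.06045 = 25808 days = 70.66 years.

70.7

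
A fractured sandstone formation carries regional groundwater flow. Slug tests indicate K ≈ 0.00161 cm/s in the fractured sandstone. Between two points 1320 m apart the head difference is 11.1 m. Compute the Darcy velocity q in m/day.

0.0117

Convert K: 0.00161 cm/s × 864 = 1.391 m/day.
Hydraulic gradient i = Δh / L = 11.1 / 1320 = 0.008409.
Specific discharge q = K · i = 1.391 × 0.008409 = 0.01170 m/day.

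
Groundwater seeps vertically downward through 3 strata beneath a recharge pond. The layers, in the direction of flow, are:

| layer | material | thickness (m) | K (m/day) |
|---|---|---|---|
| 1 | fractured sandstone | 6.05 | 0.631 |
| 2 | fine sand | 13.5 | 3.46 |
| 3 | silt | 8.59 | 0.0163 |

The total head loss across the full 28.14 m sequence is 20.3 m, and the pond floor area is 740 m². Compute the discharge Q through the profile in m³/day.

27.8

Flow is perpendicular to layering, so the layers act in series and the equivalent K is the thickness-weighted harmonic mean.
Total thickness L = 6.05 + 13.5 + 8.59 = 28.14 m.
Σ(b_i/K_i) = 6.05/0.631 + 13.5/3.46 + 8.59/0.0163 = 540.5 d.
K_eq = L / Σ(b_i/K_i) = 28.14 / 540.5 = 0.05206 m/day.
Q = K_eq · A · (Δh/L) = 0.05206 × 740 × (20.3/28.14) = 27.79 m³/day.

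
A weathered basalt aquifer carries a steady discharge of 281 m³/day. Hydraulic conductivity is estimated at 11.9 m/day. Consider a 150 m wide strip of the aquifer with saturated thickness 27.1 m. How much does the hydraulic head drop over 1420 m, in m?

8.25

Cross-sectional area A = 150 × 27.1 = 4065 m².
From Q = K·A·i, i = Q / (K·A) = 281 / (11.90 × 4065) = 0.005809.
Head loss Δh = i · L = 0.005809 × 1420 = 8.249 m.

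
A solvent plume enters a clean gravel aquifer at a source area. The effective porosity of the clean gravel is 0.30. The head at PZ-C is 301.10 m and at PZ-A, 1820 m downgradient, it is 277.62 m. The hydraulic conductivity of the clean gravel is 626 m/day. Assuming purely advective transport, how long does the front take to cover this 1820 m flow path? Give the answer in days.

67.6

Hydraulic gradient i = (301.10 − 277.62) / 1820 = 23.48 / 1820 = 0.01290.
Darcy flux q = K · i = 626.0 × 0.01290 = 8.076 m/day.
Seepage velocity v = q / n_e = 8.076 / 0.30 = 26.92 m/day.
Travel time t = L / v = 1820 / 26.92 = 67.61 days.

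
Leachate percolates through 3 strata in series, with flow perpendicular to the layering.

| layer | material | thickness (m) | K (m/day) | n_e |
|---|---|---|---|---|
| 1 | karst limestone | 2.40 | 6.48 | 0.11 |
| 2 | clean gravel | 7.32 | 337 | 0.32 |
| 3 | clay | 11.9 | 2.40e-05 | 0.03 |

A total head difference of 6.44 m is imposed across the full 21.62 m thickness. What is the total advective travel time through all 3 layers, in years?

625

With flow normal to the layers, continuity requires the same specific discharge q through every layer.
Σ(b_i/K_i) = 2.40/6.48 + 7.32/337 + 11.9/2.40e-05 = 4.958e+05 d.
q = Δh / Σ(b_i/K_i) = 6.44 / 4.958e+05 = 1.299e-05 m/day.
In each layer the seepage velocity is v_i = q/n_i, so the layer transit time is t_i = b_i·n_i / q:
  layer 1 (karst limestone): t_1 = 2.40 × 0.11 / 1.299e-05 = 20326 d
  layer 2 (clean gravel): t_2 = 7.32 × 0.32 / 1.299e-05 = 1.803e+05 d
  layer 3 (clay): t_3 = 11.9 × 0.03 / 1.299e-05 = 27486 d
Total t = Σ t_i = 2.282e+05 days = 624.7 years.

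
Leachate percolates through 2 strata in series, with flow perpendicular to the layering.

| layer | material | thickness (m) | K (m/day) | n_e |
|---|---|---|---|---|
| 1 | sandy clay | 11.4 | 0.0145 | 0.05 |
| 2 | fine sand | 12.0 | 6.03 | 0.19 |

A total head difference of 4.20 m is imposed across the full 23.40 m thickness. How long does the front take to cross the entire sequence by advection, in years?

1.46

With flow normal to the layers, continuity requires the same specific discharge q through every layer.
Σ(b_i/K_i) = 11.4/0.0145 + 12.0/6.03 = 788.2 d.
q = Δh / Σ(b_i/K_i) = 4.20 / 788.2 = 0.005329 m/day.
In each layer the seepage velocity is v_i = q/n_i, so the layer transit time is t_i = b_i·n_i / q:
  layer 1 (sandy clay): t_1 = 11.4 × 0.05 / 0.005329 = 107.0 d
  layer 2 (fine sand): t_2 = 12.0 × 0.19 / 0.005329 = 427.9 d
Total t = Σ t_i = 534.8 days = 1.464 years.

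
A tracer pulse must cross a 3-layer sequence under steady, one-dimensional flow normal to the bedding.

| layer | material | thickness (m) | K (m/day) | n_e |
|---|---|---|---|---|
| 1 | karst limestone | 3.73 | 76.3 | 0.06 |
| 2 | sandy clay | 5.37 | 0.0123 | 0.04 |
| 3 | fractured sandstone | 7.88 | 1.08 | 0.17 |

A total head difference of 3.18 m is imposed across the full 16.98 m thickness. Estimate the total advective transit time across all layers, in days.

With flow normal to the layers, continuity requires the same specific discharge q through every layer.
Σ(b_i/K_i) = 3.73/76.3 + 5.37/0.0123 + 7.88/1.08 = 443.9 d.
q = Δh / Σ(b_i/K_i) = 3.18 / 443.9 = 0.007163 m/day.
In each layer the seepage velocity is v_i = q/n_i, so the layer transit time is t_i = b_i·n_i / q:
  layer 1 (karst limestone): t_1 = 3.73 × 0.06 / 0.007163 = 31.24 d
  layer 2 (sandy clay): t_2 = 5.37 × 0.04 / 0.007163 = 29.99 d
  layer 3 (fractured sandstone): t_3 = 7.88 × 0.17 / 0.007163 = 187.0 d
Total t = Σ t_i = 248.2 days.

248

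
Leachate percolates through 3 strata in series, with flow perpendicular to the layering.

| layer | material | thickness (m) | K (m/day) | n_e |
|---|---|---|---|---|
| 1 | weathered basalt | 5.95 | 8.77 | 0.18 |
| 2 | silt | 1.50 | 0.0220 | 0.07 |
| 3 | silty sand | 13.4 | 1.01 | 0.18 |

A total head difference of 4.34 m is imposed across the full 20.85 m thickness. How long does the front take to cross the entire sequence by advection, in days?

With flow normal to the layers, continuity requires the same specific discharge q through every layer.
Σ(b_i/K_i) = 5.95/8.77 + 1.50/0.0220 + 13.4/1.01 = 82.13 d.
q = Δh / Σ(b_i/K_i) = 4.34 / 82.13 = 0.05284 m/day.
In each layer the seepage velocity is v_i = q/n_i, so the layer transit time is t_i = b_i·n_i / q:
  layer 1 (weathered basalt): t_1 = 5.95 × 0.18 / 0.05284 = 20.27 d
  layer 2 (silt): t_2 = 1.50 × 0.07 / 0.05284 = 1.987 d
  layer 3 (silty sand): t_3 = 13.4 × 0.18 / 0.05284 = 45.64 d
Total t = Σ t_i = 67.90 days.

67.9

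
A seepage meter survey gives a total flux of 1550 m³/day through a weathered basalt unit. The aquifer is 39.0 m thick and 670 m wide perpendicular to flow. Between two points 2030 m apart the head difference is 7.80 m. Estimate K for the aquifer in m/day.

15.4

Cross-sectional area A = 670 × 39.0 = 26130 m².
Hydraulic gradient i = Δh / L = 7.80 / 2030 = 0.003842.
From Q = K·A·i, K = Q / (A·i) = 1550 / (26130 × 0.003842) = 15.44 m/day.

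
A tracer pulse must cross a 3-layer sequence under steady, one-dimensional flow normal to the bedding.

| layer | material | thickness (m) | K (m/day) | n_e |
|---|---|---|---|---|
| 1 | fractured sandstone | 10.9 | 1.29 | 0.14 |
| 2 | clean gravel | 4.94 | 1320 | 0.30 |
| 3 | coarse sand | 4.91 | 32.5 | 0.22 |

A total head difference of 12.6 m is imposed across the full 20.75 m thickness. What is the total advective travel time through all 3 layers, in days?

2.79

With flow normal to the layers, continuity requires the same specific discharge q through every layer.
Σ(b_i/K_i) = 10.9/1.29 + 4.94/1320 + 4.91/32.5 = 8.604 d.
q = Δh / Σ(b_i/K_i) = 12.6 / 8.604 = 1.464 m/day.
In each layer the seepage velocity is v_i = q/n_i, so the layer transit time is t_i = b_i·n_i / q:
  layer 1 (fractured sandstone): t_1 = 10.9 × 0.14 / 1.464 = 1.042 d
  layer 2 (clean gravel): t_2 = 4.94 × 0.30 / 1.464 = 1.012 d
  layer 3 (coarse sand): t_3 = 4.91 × 0.22 / 1.464 = 0.7377 d
Total t = Σ t_i = 2.792 days.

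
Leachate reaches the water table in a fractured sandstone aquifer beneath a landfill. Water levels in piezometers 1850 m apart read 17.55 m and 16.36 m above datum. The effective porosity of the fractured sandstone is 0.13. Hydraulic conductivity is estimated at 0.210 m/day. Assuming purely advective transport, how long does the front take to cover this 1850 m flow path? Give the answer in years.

Hydraulic gradient i = (17.55 − 16.36) / 1850 = 1.19 / 1850 = 0.0006432.
Darcy flux q = K · i = 0.2100 × 0.0006432 = 0.0001351 m/day.
Seepage velocity v = q / n_e = 0.0001351 / 0.13 = 0.001039 m/day.
Travel time t = L / v = 1850 / 0.001039 = 1.780e+06 days = 4875 years.

4870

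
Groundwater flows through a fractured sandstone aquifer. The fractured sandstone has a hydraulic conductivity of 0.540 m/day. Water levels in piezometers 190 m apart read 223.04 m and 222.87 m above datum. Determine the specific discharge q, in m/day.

Hydraulic gradient i = (223.04 − 222.87) / 190 = 0.17 / 190 = 0.0008947.
Specific discharge q = K · i = 0.5400 × 0.0008947 = 0.0004832 m/day.

0.000483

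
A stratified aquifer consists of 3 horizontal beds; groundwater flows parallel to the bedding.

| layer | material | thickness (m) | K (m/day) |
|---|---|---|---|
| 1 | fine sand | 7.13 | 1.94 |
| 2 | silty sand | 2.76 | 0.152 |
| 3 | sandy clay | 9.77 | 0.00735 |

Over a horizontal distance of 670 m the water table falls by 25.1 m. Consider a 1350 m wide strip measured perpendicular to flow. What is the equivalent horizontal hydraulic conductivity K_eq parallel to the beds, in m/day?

Flow is parallel to layering, so each bed carries its own Darcy discharge and the transmissivities add.
Σ(K_i·b_i) = 1.94×7.13 + 0.152×2.76 + 0.00735×9.77 = 14.32 m²/day.
Total thickness b = 19.66 m, so K_eq = Σ(K_i·b_i)/b = 0.7286 m/day.

0.729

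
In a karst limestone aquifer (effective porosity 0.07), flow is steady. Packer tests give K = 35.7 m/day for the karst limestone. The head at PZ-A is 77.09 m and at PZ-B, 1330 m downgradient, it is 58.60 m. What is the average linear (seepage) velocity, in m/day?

7.09

Hydraulic gradient i = (77.09 − 58.60) / 1330 = 18.49 / 1330 = 0.01390.
Darcy flux q = K · i = 35.70 × 0.01390 = 0.4963 m/day.
Seepage velocity v = q / n_e = 0.4963 / 0.07 = 7.090 m/day.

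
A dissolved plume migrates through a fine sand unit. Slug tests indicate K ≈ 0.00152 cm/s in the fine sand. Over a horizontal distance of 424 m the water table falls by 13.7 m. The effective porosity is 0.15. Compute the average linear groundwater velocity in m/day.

Convert K: 0.00152 cm/s × 864 = 1.313 m/day.
Hydraulic gradient i = Δh / L = 13.7 / 424 = 0.03231.
Darcy flux q = K · i = 1.313 × 0.03231 = 0.04243 m/day.
Seepage velocity v = q / n_e = 0.04243 / 0.15 = 0.2829 m/day.

0.283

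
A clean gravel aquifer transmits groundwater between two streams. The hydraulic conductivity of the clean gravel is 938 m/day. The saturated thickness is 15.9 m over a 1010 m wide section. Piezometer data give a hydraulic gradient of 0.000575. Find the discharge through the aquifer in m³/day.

8660

Cross-sectional area A = 1010 × 15.9 = 16059 m².
Hydraulic gradient i = 0.000575.
Darcy's law: Q = K · A · i = 938.0 × 16059 × 0.0005750 = 8661 m³/day.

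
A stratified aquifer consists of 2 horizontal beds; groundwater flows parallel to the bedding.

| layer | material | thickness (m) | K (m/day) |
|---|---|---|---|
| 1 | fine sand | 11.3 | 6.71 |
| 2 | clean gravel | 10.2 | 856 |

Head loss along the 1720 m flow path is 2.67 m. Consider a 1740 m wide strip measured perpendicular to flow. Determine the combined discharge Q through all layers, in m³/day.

Flow is parallel to layering, so each bed carries its own Darcy discharge and the transmissivities add.
Σ(K_i·b_i) = 6.71×11.3 + 856×10.2 = 8807 m²/day.
Hydraulic gradient i = Δh / L = 2.67 / 1720 = 0.001552.
Q = Σ(K_i·b_i) · W · i = 8807 × 1740 × 0.001552 = 23788 m³/day.

23800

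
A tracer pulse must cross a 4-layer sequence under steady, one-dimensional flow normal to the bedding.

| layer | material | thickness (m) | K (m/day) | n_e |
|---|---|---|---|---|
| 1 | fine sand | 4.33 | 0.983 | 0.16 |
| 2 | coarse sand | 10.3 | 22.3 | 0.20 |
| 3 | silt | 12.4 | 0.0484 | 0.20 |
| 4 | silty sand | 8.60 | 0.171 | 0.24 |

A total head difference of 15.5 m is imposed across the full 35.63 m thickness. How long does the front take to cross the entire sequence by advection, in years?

0.401

With flow normal to the layers, continuity requires the same specific discharge q through every layer.
Σ(b_i/K_i) = 4.33/0.983 + 10.3/22.3 + 12.4/0.0484 + 8.60/0.171 = 311.4 d.
q = Δh / Σ(b_i/K_i) = 15.5 / 311.4 = 0.04978 m/day.
In each layer the seepage velocity is v_i = q/n_i, so the layer transit time is t_i = b_i·n_i / q:
  layer 1 (fine sand): t_1 = 4.33 × 0.16 / 0.04978 = 13.92 d
  layer 2 (coarse sand): t_2 = 10.3 × 0.20 / 0.04978 = 41.38 d
  layer 3 (silt): t_3 = 12.4 × 0.20 / 0.04978 = 49.82 d
  layer 4 (silty sand): t_4 = 8.60 × 0.24 / 0.04978 = 41.46 d
Total t = Σ t_i = 146.6 days = 0.4013 years.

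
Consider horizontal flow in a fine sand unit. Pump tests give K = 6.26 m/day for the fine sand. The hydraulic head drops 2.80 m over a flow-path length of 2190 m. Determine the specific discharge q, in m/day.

0.00800

Hydraulic gradient i = Δh / L = 2.80 / 2190 = 0.001279.
Specific discharge q = K · i = 6.260 × 0.001279 = 0.008004 m/day.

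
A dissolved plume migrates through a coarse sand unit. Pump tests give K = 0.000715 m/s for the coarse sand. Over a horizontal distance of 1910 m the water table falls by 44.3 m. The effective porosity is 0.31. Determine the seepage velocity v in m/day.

4.62

Convert K: 0.000715 m/s × 86400 = 61.78 m/day.
Hydraulic gradient i = Δh / L = 44.3 / 1910 = 0.02319.
Darcy flux q = K · i = 61.78 × 0.02319 = 1.433 m/day.
Seepage velocity v = q / n_e = 1.433 / 0.31 = 4.622 m/day.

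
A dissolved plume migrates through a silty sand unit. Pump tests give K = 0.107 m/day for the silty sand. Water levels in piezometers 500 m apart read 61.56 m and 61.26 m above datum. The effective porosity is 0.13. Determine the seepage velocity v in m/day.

0.000494

Hydraulic gradient i = (61.56 − 61.26) / 500 = 0.3 / 500 = 0.0006000.
Darcy flux q = K · i = 0.1070 × 0.0006000 = 6.420e-05 m/day.
Seepage velocity v = q / n_e = 6.420e-05 / 0.13 = 0.0004938 m/day.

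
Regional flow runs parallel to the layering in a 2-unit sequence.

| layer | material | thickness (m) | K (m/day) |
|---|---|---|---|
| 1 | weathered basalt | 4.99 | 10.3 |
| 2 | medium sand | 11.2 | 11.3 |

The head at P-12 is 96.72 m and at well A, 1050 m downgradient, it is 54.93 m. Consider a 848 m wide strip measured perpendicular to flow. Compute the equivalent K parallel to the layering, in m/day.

Flow is parallel to layering, so each bed carries its own Darcy discharge and the transmissivities add.
Σ(K_i·b_i) = 10.3×4.99 + 11.3×11.2 = 178.0 m²/day.
Total thickness b = 16.19 m, so K_eq = Σ(K_i·b_i)/b = 10.99 m/day.

11.0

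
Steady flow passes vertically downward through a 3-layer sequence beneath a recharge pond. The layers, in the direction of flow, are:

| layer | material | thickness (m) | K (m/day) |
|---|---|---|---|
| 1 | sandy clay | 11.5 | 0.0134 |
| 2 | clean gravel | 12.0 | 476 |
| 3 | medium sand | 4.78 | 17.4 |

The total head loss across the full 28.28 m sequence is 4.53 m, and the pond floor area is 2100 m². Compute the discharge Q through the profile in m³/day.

Flow is perpendicular to layering, so the layers act in series and the equivalent K is the thickness-weighted harmonic mean.
Total thickness L = 11.5 + 12.0 + 4.78 = 28.28 m.
Σ(b_i/K_i) = 11.5/0.0134 + 12.0/476 + 4.78/17.4 = 858.5 d.
K_eq = L / Σ(b_i/K_i) = 28.28 / 858.5 = 0.03294 m/day.
Q = K_eq · A · (Δh/L) = 0.03294 × 2100 × (4.53/28.28) = 11.08 m³/day.

11.1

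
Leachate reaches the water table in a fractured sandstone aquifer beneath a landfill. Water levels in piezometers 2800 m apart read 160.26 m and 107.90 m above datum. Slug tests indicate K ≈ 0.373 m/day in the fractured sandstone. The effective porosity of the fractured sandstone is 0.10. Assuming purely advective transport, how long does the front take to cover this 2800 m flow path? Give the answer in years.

110

Hydraulic gradient i = (160.26 − 107.90) / 2800 = 52.36 / 2800 = 0.01870.
Darcy flux q = K · i = 0.3730 × 0.01870 = 0.006975 m/day.
Seepage velocity v = q / n_e = 0.006975 / 0.10 = 0.06975 m/day.
Travel time t = L / v = 2800 / 0.06975 = 40143 days = 109.9 years.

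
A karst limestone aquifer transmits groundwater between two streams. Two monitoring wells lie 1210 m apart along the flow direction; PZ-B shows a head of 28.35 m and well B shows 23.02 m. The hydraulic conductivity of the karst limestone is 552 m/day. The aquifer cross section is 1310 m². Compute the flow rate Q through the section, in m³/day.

Hydraulic gradient i = (28.35 − 23.02) / 1210 = 5.33 / 1210 = 0.004405.
Darcy's law: Q = K · A · i = 552.0 × 1310 × 0.004405 = 3185 m³/day.

3190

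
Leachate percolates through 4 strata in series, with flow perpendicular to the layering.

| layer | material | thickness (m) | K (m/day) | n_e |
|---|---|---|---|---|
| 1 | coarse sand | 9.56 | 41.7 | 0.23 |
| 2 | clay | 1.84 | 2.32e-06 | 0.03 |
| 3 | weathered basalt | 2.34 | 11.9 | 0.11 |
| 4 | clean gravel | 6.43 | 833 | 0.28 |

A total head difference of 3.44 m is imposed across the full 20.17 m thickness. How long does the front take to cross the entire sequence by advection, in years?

With flow normal to the layers, continuity requires the same specific discharge q through every layer.
Σ(b_i/K_i) = 9.56/41.7 + 1.84/2.32e-06 + 2.34/11.9 + 6.43/833 = 7.931e+05 d.
q = Δh / Σ(b_i/K_i) = 3.44 / 7.931e+05 = 4.337e-06 m/day.
In each layer the seepage velocity is v_i = q/n_i, so the layer transit time is t_i = b_i·n_i / q:
  layer 1 (coarse sand): t_1 = 9.56 × 0.23 / 4.337e-06 = 5.069e+05 d
  layer 2 (clay): t_2 = 1.84 × 0.03 / 4.337e-06 = 12727 d
  layer 3 (weathered basalt): t_3 = 2.34 × 0.11 / 4.337e-06 = 59344 d
  layer 4 (clean gravel): t_4 = 6.43 × 0.28 / 4.337e-06 = 4.151e+05 d
Total t = Σ t_i = 9.941e+05 days = 2722 years.

2720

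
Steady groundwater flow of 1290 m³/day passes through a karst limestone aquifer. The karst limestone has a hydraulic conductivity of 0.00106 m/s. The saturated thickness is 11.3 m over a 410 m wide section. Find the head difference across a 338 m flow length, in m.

1.03

Convert K: 0.00106 m/s × 86400 = 91.58 m/day.
Cross-sectional area A = 410 × 11.3 = 4633 m².
From Q = K·A·i, i = Q / (K·A) = 1290 / (91.58 × 4633) = 0.003040.
Head loss Δh = i · L = 0.003040 × 338 = 1.028 m.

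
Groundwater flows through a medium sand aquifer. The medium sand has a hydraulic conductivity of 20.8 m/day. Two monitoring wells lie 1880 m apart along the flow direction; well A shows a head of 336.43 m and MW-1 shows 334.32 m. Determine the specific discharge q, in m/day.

0.0233

Hydraulic gradient i = (336.43 − 334.32) / 1880 = 2.11 / 1880 = 0.001122.
Specific discharge q = K · i = 20.80 × 0.001122 = 0.02334 m/day.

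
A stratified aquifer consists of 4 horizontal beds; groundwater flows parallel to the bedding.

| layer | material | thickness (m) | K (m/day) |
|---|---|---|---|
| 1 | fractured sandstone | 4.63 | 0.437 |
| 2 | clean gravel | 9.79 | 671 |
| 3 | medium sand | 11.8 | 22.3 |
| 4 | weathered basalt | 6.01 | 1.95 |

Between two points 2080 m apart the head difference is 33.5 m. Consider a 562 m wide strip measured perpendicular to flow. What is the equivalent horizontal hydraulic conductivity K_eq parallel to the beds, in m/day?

212

Flow is parallel to layering, so each bed carries its own Darcy discharge and the transmissivities add.
Σ(K_i·b_i) = 0.437×4.63 + 671×9.79 + 22.3×11.8 + 1.95×6.01 = 6846 m²/day.
Total thickness b = 32.23 m, so K_eq = Σ(K_i·b_i)/b = 212.4 m/day.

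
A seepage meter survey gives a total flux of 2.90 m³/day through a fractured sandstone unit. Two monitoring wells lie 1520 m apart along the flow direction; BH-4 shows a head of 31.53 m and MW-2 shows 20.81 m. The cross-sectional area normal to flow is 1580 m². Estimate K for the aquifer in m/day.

0.260

Hydraulic gradient i = (31.53 − 20.81) / 1520 = 10.72 / 1520 = 0.007053.
From Q = K·A·i, K = Q / (A·i) = 2.90 / (1580 × 0.007053) = 0.2602 m/day.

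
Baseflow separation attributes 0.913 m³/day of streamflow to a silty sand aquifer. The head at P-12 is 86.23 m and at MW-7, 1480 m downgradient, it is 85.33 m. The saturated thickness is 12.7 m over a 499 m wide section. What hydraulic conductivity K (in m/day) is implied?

Cross-sectional area A = 499 × 12.7 = 6337 m².
Hydraulic gradient i = (86.23 − 85.33) / 1480 = 0.9 / 1480 = 0.0006081.
From Q = K·A·i, K = Q / (A·i) = 0.913 / (6337 × 0.0006081) = 0.2369 m/day.

0.237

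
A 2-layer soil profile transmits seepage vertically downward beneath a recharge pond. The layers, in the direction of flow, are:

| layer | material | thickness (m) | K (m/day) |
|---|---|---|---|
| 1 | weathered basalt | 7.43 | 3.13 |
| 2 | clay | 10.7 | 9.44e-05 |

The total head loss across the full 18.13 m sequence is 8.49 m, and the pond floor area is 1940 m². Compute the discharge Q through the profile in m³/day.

Flow is perpendicular to layering, so the layers act in series and the equivalent K is the thickness-weighted harmonic mean.
Total thickness L = 7.43 + 10.7 = 18.13 m.
Σ(b_i/K_i) = 7.43/3.13 + 10.7/9.44e-05 = 1.133e+05 d.
K_eq = L / Σ(b_i/K_i) = 18.13 / 1.133e+05 = 0.0001599 m/day.
Q = K_eq · A · (Δh/L) = 0.0001599 × 1940 × (8.49/18.13) = 0.1453 m³/day.

0.145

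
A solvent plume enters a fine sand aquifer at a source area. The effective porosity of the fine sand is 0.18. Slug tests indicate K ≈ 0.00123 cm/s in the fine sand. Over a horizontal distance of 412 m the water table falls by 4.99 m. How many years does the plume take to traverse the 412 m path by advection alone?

15.8

Convert K: 0.00123 cm/s × 864 = 1.063 m/day.
Hydraulic gradient i = Δh / L = 4.99 / 412 = 0.01211.
Darcy flux q = K · i = 1.063 × 0.01211 = 0.01287 m/day.
Seepage velocity v = q / n_e = 0.01287 / 0.18 = 0.07151 m/day.
Travel time t = L / v = 412 / 0.07151 = 5762 days = 15.77 years.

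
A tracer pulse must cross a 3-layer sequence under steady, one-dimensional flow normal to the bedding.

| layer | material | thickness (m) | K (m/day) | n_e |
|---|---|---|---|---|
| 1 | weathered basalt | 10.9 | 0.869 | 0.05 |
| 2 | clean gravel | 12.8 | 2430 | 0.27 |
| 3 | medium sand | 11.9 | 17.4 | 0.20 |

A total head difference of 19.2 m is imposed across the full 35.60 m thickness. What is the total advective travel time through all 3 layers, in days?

4.40

With flow normal to the layers, continuity requires the same specific discharge q through every layer.
Σ(b_i/K_i) = 10.9/0.869 + 12.8/2430 + 11.9/17.4 = 13.23 d.
q = Δh / Σ(b_i/K_i) = 19.2 / 13.23 = 1.451 m/day.
In each layer the seepage velocity is v_i = q/n_i, so the layer transit time is t_i = b_i·n_i / q:
  layer 1 (weathered basalt): t_1 = 10.9 × 0.05 / 1.451 = 0.3756 d
  layer 2 (clean gravel): t_2 = 12.8 × 0.27 / 1.451 = 2.382 d
  layer 3 (medium sand): t_3 = 11.9 × 0.20 / 1.451 = 1.640 d
Total t = Σ t_i = 4.398 days.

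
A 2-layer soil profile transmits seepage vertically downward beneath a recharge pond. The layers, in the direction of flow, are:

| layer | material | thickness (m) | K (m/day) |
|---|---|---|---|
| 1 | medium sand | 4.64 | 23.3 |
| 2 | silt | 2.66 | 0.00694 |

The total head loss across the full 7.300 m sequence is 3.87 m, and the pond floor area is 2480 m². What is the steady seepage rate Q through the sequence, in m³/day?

25.0

Flow is perpendicular to layering, so the layers act in series and the equivalent K is the thickness-weighted harmonic mean.
Total thickness L = 4.64 + 2.66 = 7.300 m.
Σ(b_i/K_i) = 4.64/23.3 + 2.66/0.00694 = 383.5 d.
K_eq = L / Σ(b_i/K_i) = 7.300 / 383.5 = 0.01904 m/day.
Q = K_eq · A · (Δh/L) = 0.01904 × 2480 × (3.87/7.300) = 25.03 m³/day.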